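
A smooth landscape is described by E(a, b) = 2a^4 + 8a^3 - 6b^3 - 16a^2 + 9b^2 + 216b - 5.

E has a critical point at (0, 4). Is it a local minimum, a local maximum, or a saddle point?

local maximum

The mixed partial ∂²E/∂a∂b is 0, so the Hessian at any point is diag(E_aa, E_bb) = diag(8(3a^2 + 6a - 4), 18(-2b + 1)).
At (0, 4): H = diag(-32, -126).
Both eigenvalues are negative, so H is negative definite: a local maximum.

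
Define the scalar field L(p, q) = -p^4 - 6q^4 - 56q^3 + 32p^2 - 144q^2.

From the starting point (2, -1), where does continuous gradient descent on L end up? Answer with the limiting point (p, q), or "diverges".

L is separable, so gradient descent decouples: p follows -∂L/∂p, q follows -∂L/∂q.
∂L/∂p = -4p(p - 4)(p + 4); at p=2 this is 96, so p decreases.
∂L/∂q = -24q(q + 3)(q + 4); at q=-1 this is 144, so q decreases.
p converges to its nearest critical value 0 (a local min of the p-part); q converges to -3. The iterate converges to (0, -3).

(0, -3)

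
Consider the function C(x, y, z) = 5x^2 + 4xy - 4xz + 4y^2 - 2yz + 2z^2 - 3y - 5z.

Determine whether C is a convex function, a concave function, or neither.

convex

C is quadratic, so its Hessian is the constant matrix H = [[10, 4, -4], [4, 8, -2], [-4, -2, 4]].
Leading principal minors: 10, 64, 152.
All positive ⇒ H ≻ 0 ⇒ convex.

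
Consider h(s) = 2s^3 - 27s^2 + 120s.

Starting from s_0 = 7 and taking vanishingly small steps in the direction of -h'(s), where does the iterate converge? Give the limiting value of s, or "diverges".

5

h'(s) = 6(s - 5)(s - 4), so h'(7) = 36.
Gradient descent moves in the -h' direction, i.e. s is decreasing.
The nearest critical point in that direction is s = 5, where h'' = 6 > 0 (a local minimum). The iterate converges there.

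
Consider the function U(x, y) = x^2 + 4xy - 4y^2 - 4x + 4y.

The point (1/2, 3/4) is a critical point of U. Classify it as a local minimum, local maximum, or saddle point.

The Hessian of U is constant: H = [[2, 4], [4, -8]].
det(H) = 2·(-8) − 4² = -32.
Since det(H) < 0, H is indefinite and the critical point is a saddle point.

saddle point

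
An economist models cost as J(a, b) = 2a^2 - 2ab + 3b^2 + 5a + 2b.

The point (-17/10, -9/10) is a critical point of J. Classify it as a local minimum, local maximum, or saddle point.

The Hessian of J is constant: H = [[4, -2], [-2, 6]].
det(H) = 4·6 − (-2)² = 20.
det(H) > 0 and tr(H) = 10 > 0, so H is positive definite and the point is a local minimum.

local minimum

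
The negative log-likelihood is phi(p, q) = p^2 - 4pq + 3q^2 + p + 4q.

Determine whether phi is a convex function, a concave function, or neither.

neither

phi is quadratic, so its Hessian is the constant matrix H = [[2, -4], [-4, 6]].
det(H) = -4, tr(H) = 8.
det(H) < 0, so H is indefinite: neither convex nor concave.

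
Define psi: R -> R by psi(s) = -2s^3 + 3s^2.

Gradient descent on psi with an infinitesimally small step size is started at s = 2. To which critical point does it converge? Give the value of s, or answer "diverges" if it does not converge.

diverges

psi'(s) = -6s(s - 1), so psi'(2) = -12.
Gradient descent moves in the -psi' direction, i.e. s is increasing.
There is no critical point above s=2, and psi' keeps the same sign, so the iterate runs off to +∞.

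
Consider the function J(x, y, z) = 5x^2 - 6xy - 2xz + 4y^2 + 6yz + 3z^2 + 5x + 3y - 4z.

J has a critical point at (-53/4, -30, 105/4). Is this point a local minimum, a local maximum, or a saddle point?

The Hessian is constant: H = [[10, -6, -2], [-6, 8, 6], [-2, 6, 6]].
Leading principal minors: Δ₁ = 10, Δ₂ = 44, Δ₃ = 16.
All leading minors are positive, so H is positive definite: a local minimum.

local minimum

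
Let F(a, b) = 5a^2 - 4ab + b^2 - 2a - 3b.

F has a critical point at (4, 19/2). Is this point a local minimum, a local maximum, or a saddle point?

The Hessian of F is constant: H = [[10, -4], [-4, 2]].
det(H) = 10·2 − (-4)² = 4.
det(H) > 0 and tr(H) = 12 > 0, so H is positive definite and the point is a local minimum.

local minimum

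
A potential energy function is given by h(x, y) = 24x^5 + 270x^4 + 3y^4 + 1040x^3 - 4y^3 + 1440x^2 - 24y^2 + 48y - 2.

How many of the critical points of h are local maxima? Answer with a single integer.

2

h separates as a function of x plus a function of y, so ∇h=0 decouples.
∂h/∂x = 120x(x + 2)(x + 3)(x + 4) = 0 at x ∈ {-4, -3, -2, 0}; ∂h/∂y = 12(y - 2)(y - 1)(y + 2) = 0 at y ∈ {-2, 1, 2}.
The Hessian is diagonal: diag(h_xx, h_yy). Second derivatives: h_xx(-4)=-960, h_xx(-3)=360, h_xx(-2)=-480, h_xx(0)=2880; h_yy(-2)=144, h_yy(1)=-36, h_yy(2)=48.
Local maxima occur where both diagonal entries negative: (-4, 1), (-2, 1). Count: 2.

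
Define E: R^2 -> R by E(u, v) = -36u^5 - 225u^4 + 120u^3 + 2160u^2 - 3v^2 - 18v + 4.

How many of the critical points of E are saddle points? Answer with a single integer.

2

E separates as a function of u plus a function of v, so ∇E=0 decouples.
∂E/∂u = -180u(u - 2)(u + 3)(u + 4) = 0 at u ∈ {-4, -3, 0, 2}; ∂E/∂v = -6(v + 3) = 0 at v ∈ {-3}.
The Hessian is diagonal: diag(E_uu, E_vv). Second derivatives: E_uu(-4)=4320, E_uu(-3)=-2700, E_uu(0)=4320, E_uu(2)=-10800; E_vv(-3)=-6.
Saddle points occur where the two diagonal entries have opposite signs: (-4, -3), (0, -3). Count: 2.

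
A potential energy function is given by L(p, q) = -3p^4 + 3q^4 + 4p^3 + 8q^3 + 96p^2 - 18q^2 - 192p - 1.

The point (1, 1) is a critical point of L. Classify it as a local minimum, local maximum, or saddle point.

The mixed partial ∂²L/∂p∂q is 0, so the Hessian at any point is diag(L_pp, L_qq) = diag(12(-3p^2 + 2p + 16), 12(3q^2 + 4q - 3)).
At (1, 1): H = diag(180, 48).
Both eigenvalues are positive, so H is positive definite: a local minimum.

local minimum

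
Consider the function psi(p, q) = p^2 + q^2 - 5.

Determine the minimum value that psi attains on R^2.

-5

psi(p,q) separates as A(p) + B(q) − 5, so its minimum is min A + min B − 5.
A'(p) = 2p vanishes at p ∈ {0}; B'(q) = 2q vanishes at q ∈ {0}.
Local minima of A (where A''>0): A(0)=0. Local minima of B: B(0)=0.
So the global minimum of psi is A(0) + B(0) − 5 = 0 + 0 − 5 = -5, attained at (0, 0).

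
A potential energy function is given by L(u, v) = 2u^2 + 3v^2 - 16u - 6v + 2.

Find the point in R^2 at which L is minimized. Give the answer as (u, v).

(4, 1)

L(u,v) separates as P(u) + Q(v) + 2, so its minimum is min P + min Q + 2.
P'(u) = 4u - 16 vanishes at u ∈ {4}; Q'(v) = 6v - 6 vanishes at v ∈ {1}.
Local minima of P (where P''>0): P(4)=-32. Local minima of Q: Q(1)=-3.
So the global minimum of L is P(4) + Q(1) + 2 = -32 − 3 + 2 = -33, attained at (4, 1).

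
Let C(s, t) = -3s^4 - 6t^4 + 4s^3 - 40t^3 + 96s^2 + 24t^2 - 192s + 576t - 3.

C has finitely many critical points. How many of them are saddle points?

4

C separates as a function of s plus a function of t, so ∇C=0 decouples.
∂C/∂s = -12(s - 4)(s - 1)(s + 4) = 0 at s ∈ {-4, 1, 4}; ∂C/∂t = -24(t - 2)(t + 3)(t + 4) = 0 at t ∈ {-4, -3, 2}.
The Hessian is diagonal: diag(C_ss, C_tt). Second derivatives: C_ss(-4)=-480, C_ss(1)=180, C_ss(4)=-288; C_tt(-4)=-144, C_tt(-3)=120, C_tt(2)=-720.
Saddle points occur where the two diagonal entries have opposite signs: (-4, -3), (1, -4), (1, 2), (4, -3). Count: 4.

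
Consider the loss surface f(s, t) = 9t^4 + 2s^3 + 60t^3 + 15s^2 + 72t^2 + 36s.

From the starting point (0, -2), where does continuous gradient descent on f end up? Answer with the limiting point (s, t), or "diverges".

(-2, -4)

f is separable, so gradient descent decouples: s follows -∂f/∂s, t follows -∂f/∂t.
∂f/∂s = 6(s + 2)(s + 3); at s=0 this is 36, so s decreases.
∂f/∂t = 36t(t + 1)(t + 4); at t=-2 this is 144, so t decreases.
s converges to its nearest critical value -2 (a local min of the s-part); t converges to -4. The iterate converges to (-2, -4).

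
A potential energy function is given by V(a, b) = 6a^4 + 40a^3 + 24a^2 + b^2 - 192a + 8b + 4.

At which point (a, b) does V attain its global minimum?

(1, -4)

V(a,b) separates as P(a) + Q(b) + 4, so its minimum is min P + min Q + 4.
P'(a) = 24(a - 1)(a + 2)(a + 4) vanishes at a ∈ {-4, -2, 1}; Q'(b) = 2b + 8 vanishes at b ∈ {-4}.
Local minima of P (where P''>0): P(-4)=128, P(1)=-122. Local minima of Q: Q(-4)=-16.
So the global minimum of V is P(1) + Q(-4) + 4 = -122 − 16 + 4 = -134, attained at (1, -4).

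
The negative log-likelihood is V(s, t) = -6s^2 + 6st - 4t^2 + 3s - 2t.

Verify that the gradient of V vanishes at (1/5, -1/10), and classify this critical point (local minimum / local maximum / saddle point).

local maximum

∇V = (-12s + 6t + 3, 6s - 8t - 2); substituting (1/5, -1/10) gives ∇V = (0, 0), so (1/5, -1/10) is indeed a critical point.
The Hessian of V is constant: H = [[-12, 6], [6, -8]].
det(H) = (-12)·(-8) − 6² = 60.
det(H) > 0 and tr(H) = -20 < 0, so H is negative definite and the point is a local maximum.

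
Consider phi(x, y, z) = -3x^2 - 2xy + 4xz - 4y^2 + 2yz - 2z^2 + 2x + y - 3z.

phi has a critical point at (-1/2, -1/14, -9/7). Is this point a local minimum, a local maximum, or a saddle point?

The Hessian is constant: H = [[-6, -2, 4], [-2, -8, 2], [4, 2, -4]].
Leading principal minors: Δ₁ = -6, Δ₂ = 44, Δ₃ = -56.
The minors alternate sign starting negative (−, +, −), so H is negative definite: a local maximum.

local maximum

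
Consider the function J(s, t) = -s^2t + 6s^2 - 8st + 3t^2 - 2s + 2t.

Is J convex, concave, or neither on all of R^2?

neither

The term -s^2t is cubic, so the Hessian is not constant.
∂²J/∂s² = -2t + 12, which takes both signs as t varies (negative for sufficiently large t). A diagonal entry of the Hessian changing sign means the Hessian is neither positive- nor negative-semidefinite on all of R^2.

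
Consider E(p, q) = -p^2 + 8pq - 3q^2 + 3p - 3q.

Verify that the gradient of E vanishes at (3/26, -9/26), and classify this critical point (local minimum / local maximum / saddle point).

saddle point

∇E = (-2p + 8q + 3, 8p - 6q - 3); substituting (3/26, -9/26) gives ∇E = (0, 0), so (3/26, -9/26) is indeed a critical point.
The Hessian of E is constant: H = [[-2, 8], [8, -6]].
det(H) = (-2)·(-6) − 8² = -52.
Since det(H) < 0, H is indefinite and the critical point is a saddle point.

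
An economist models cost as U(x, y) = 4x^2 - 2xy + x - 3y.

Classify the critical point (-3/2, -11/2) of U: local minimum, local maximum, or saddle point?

saddle point

The Hessian of U is constant: H = [[8, -2], [-2, 0]].
det(H) = 8·0 − (-2)² = -4.
Since det(H) < 0, H is indefinite and the critical point is a saddle point.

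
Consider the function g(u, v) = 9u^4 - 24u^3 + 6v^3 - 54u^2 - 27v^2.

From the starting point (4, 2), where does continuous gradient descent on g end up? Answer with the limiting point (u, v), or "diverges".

(3, 3)

g is separable, so gradient descent decouples: u follows -∂g/∂u, v follows -∂g/∂v.
∂g/∂u = 36u(u - 3)(u + 1); at u=4 this is 720, so u decreases.
∂g/∂v = 18v(v - 3); at v=2 this is -36, so v increases.
u converges to its nearest critical value 3 (a local min of the u-part); v converges to 3. The iterate converges to (3, 3).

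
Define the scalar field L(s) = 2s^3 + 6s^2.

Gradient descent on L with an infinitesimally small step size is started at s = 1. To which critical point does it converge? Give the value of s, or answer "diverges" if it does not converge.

L'(s) = 6s(s + 2), so L'(1) = 18.
Gradient descent moves in the -L' direction, i.e. s is decreasing.
The nearest critical point in that direction is s = 0, where L'' = 12 > 0 (a local minimum). The iterate converges there.

0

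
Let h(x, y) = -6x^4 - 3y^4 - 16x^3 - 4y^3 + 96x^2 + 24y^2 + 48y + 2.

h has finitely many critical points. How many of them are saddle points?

h separates as a function of x plus a function of y, so ∇h=0 decouples.
∂h/∂x = -24x(x - 2)(x + 4) = 0 at x ∈ {-4, 0, 2}; ∂h/∂y = -12(y - 2)(y + 1)(y + 2) = 0 at y ∈ {-2, -1, 2}.
The Hessian is diagonal: diag(h_xx, h_yy). Second derivatives: h_xx(-4)=-576, h_xx(0)=192, h_xx(2)=-288; h_yy(-2)=-48, h_yy(-1)=36, h_yy(2)=-144.
Saddle points occur where the two diagonal entries have opposite signs: (-4, -1), (0, -2), (0, 2), (2, -1). Count: 4.

4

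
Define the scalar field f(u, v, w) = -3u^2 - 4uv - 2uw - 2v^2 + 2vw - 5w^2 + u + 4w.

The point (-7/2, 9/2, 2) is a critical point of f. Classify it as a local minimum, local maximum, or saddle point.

The Hessian is constant: H = [[-6, -4, -2], [-4, -4, 2], [-2, 2, -10]].
Leading principal minors: Δ₁ = -6, Δ₂ = 8, Δ₃ = -8.
The minors alternate sign starting negative (−, +, −), so H is negative definite: a local maximum.

local maximum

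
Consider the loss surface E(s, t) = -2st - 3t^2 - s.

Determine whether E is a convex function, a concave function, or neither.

neither

E is quadratic, so its Hessian is the constant matrix H = [[0, -2], [-2, -6]].
det(H) = -4, tr(H) = -6.
det(H) < 0, so H is indefinite: neither convex nor concave.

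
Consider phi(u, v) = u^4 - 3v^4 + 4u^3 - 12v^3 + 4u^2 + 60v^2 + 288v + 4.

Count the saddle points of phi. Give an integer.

5

phi separates as a function of u plus a function of v, so ∇phi=0 decouples.
∂phi/∂u = 4u(u + 1)(u + 2) = 0 at u ∈ {-2, -1, 0}; ∂phi/∂v = -12(v - 3)(v + 2)(v + 4) = 0 at v ∈ {-4, -2, 3}.
The Hessian is diagonal: diag(phi_uu, phi_vv). Second derivatives: phi_uu(-2)=8, phi_uu(-1)=-4, phi_uu(0)=8; phi_vv(-4)=-168, phi_vv(-2)=120, phi_vv(3)=-420.
Saddle points occur where the two diagonal entries have opposite signs: (-2, -4), (-2, 3), (-1, -2), (0, -4), (0, 3). Count: 5.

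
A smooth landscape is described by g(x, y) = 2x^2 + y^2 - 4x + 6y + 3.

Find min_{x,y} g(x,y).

g(x,y) separates as P(x) + Q(y) + 3, so its minimum is min P + min Q + 3.
P'(x) = 4x - 4 vanishes at x ∈ {1}; Q'(y) = 2y + 6 vanishes at y ∈ {-3}.
Local minima of P (where P''>0): P(1)=-2. Local minima of Q: Q(-3)=-9.
So the global minimum of g is P(1) + Q(-3) + 3 = -2 − 9 + 3 = -8, attained at (1, -3).

-8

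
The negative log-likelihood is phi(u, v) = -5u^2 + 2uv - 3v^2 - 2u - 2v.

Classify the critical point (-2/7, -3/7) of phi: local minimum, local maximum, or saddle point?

local maximum

The Hessian of phi is constant: H = [[-10, 2], [2, -6]].
det(H) = (-10)·(-6) − 2² = 56.
det(H) > 0 and tr(H) = -16 < 0, so H is negative definite and the point is a local maximum.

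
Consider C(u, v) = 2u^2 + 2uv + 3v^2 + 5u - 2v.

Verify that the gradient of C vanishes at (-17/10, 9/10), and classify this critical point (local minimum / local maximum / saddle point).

∇C = (4u + 2v + 5, 2u + 6v - 2); substituting (-17/10, 9/10) gives ∇C = (0, 0), so (-17/10, 9/10) is indeed a critical point.
The Hessian of C is constant: H = [[4, 2], [2, 6]].
det(H) = 4·6 − 2² = 20.
det(H) > 0 and tr(H) = 10 > 0, so H is positive definite and the point is a local minimum.

local minimum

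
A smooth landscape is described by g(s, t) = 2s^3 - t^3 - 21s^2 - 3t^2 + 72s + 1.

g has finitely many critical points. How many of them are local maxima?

1

g separates as a function of s plus a function of t, so ∇g=0 decouples.
∂g/∂s = 6(s - 4)(s - 3) = 0 at s ∈ {3, 4}; ∂g/∂t = -3t(t + 2) = 0 at t ∈ {-2, 0}.
The Hessian is diagonal: diag(g_ss, g_tt). Second derivatives: g_ss(3)=-6, g_ss(4)=6; g_tt(-2)=6, g_tt(0)=-6.
Local maxima occur where both diagonal entries negative: (3, 0). Count: 1.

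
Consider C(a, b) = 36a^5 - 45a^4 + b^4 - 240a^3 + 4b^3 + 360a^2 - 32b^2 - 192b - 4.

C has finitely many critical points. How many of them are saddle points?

C separates as a function of a plus a function of b, so ∇C=0 decouples.
∂C/∂a = 180a(a - 2)(a - 1)(a + 2) = 0 at a ∈ {-2, 0, 1, 2}; ∂C/∂b = 4(b - 4)(b + 3)(b + 4) = 0 at b ∈ {-4, -3, 4}.
The Hessian is diagonal: diag(C_aa, C_bb). Second derivatives: C_aa(-2)=-4320, C_aa(0)=720, C_aa(1)=-540, C_aa(2)=1440; C_bb(-4)=32, C_bb(-3)=-28, C_bb(4)=224.
Saddle points occur where the two diagonal entries have opposite signs: (-2, -4), (-2, 4), (0, -3), (1, -4), (1, 4), (2, -3). Count: 6.

6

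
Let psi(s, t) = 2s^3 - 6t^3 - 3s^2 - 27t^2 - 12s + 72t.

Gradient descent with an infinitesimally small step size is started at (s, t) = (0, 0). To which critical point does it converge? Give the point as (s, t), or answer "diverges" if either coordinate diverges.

psi is separable, so gradient descent decouples: s follows -∂psi/∂s, t follows -∂psi/∂t.
∂psi/∂s = 6(s - 2)(s + 1); at s=0 this is -12, so s increases.
∂psi/∂t = -18(t - 1)(t + 4); at t=0 this is 72, so t decreases.
s converges to its nearest critical value 2 (a local min of the s-part); t converges to -4. The iterate converges to (2, -4).

(2, -4)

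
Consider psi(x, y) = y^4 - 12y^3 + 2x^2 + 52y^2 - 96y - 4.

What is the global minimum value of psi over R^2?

psi(x,y) separates as P(x) + Q(y) − 4, so its minimum is min P + min Q − 4.
P'(x) = 4x vanishes at x ∈ {0}; Q'(y) = 4(y - 4)(y - 3)(y - 2) vanishes at y ∈ {2, 3, 4}.
Local minima of P (where P''>0): P(0)=0. Local minima of Q: Q(2)=-64, Q(4)=-64.
So the global minimum of psi is P(0) + Q(2) − 4 = 0 − 64 − 4 = -68, attained at (0, 2).

-68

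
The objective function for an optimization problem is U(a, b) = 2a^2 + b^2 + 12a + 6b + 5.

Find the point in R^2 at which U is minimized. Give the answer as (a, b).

U(a,b) separates as P(a) + Q(b) + 5, so its minimum is min P + min Q + 5.
P'(a) = 4a + 12 vanishes at a ∈ {-3}; Q'(b) = 2b + 6 vanishes at b ∈ {-3}.
Local minima of P (where P''>0): P(-3)=-18. Local minima of Q: Q(-3)=-9.
So the global minimum of U is P(-3) + Q(-3) + 5 = -18 − 9 + 5 = -22, attained at (-3, -3).

(-3, -3)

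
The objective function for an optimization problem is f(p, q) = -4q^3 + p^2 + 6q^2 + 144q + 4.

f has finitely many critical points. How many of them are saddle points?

f separates as a function of p plus a function of q, so ∇f=0 decouples.
∂f/∂p = 2p = 0 at p ∈ {0}; ∂f/∂q = -12(q - 4)(q + 3) = 0 at q ∈ {-3, 4}.
The Hessian is diagonal: diag(f_pp, f_qq). Second derivatives: f_pp(0)=2; f_qq(-3)=84, f_qq(4)=-84.
Saddle points occur where the two diagonal entries have opposite signs: (0, 4). Count: 1.

1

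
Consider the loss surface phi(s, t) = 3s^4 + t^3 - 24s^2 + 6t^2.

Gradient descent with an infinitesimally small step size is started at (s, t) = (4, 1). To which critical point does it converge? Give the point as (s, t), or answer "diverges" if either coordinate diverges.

(2, 0)

phi is separable, so gradient descent decouples: s follows -∂phi/∂s, t follows -∂phi/∂t.
∂phi/∂s = 12s(s - 2)(s + 2); at s=4 this is 576, so s decreases.
∂phi/∂t = 3t(t + 4); at t=1 this is 15, so t decreases.
s converges to its nearest critical value 2 (a local min of the s-part); t converges to 0. The iterate converges to (2, 0).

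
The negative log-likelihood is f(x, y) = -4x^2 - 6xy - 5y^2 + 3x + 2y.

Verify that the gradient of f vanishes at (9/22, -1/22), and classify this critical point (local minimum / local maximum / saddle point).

local maximum

∇f = (-8x - 6y + 3, -6x - 10y + 2); substituting (9/22, -1/22) gives ∇f = (0, 0), so (9/22, -1/22) is indeed a critical point.
The Hessian of f is constant: H = [[-8, -6], [-6, -10]].
det(H) = (-8)·(-10) − (-6)² = 44.
det(H) > 0 and tr(H) = -18 < 0, so H is negative definite and the point is a local maximum.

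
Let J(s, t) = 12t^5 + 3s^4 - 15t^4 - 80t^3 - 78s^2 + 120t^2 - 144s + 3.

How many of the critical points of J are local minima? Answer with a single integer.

4

J separates as a function of s plus a function of t, so ∇J=0 decouples.
∂J/∂s = 12(s - 4)(s + 1)(s + 3) = 0 at s ∈ {-3, -1, 4}; ∂J/∂t = 60t(t - 2)(t - 1)(t + 2) = 0 at t ∈ {-2, 0, 1, 2}.
The Hessian is diagonal: diag(J_ss, J_tt). Second derivatives: J_ss(-3)=168, J_ss(-1)=-120, J_ss(4)=420; J_tt(-2)=-1440, J_tt(0)=240, J_tt(1)=-180, J_tt(2)=480.
Local minima occur where both diagonal entries positive: (-3, 0), (-3, 2), (4, 0), (4, 2). Count: 4.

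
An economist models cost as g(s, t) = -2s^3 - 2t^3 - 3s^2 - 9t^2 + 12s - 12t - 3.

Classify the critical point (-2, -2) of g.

local minimum

The mixed partial ∂²g/∂s∂t is 0, so the Hessian at any point is diag(g_ss, g_tt) = diag(-6(2s + 1), -6(2t + 3)).
At (-2, -2): H = diag(18, 6).
Both eigenvalues are positive, so H is positive definite: a local minimum.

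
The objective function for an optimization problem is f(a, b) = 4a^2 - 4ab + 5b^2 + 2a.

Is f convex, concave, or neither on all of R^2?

f is quadratic, so its Hessian is the constant matrix H = [[8, -4], [-4, 10]].
det(H) = 64, tr(H) = 18.
det(H) > 0 and tr(H) > 0, so H is positive definite everywhere: convex.

convex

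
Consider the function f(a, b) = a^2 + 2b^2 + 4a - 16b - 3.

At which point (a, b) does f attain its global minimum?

f(a,b) separates as P(a) + Q(b) − 3, so its minimum is min P + min Q − 3.
P'(a) = 2a + 4 vanishes at a ∈ {-2}; Q'(b) = 4b - 16 vanishes at b ∈ {4}.
Local minima of P (where P''>0): P(-2)=-4. Local minima of Q: Q(4)=-32.
So the global minimum of f is P(-2) + Q(4) − 3 = -4 − 32 − 3 = -39, attained at (-2, 4).

(-2, 4)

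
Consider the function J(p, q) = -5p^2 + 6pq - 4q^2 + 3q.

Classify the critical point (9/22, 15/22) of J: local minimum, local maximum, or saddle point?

local maximum

The Hessian of J is constant: H = [[-10, 6], [6, -8]].
det(H) = (-10)·(-8) − 6² = 44.
det(H) > 0 and tr(H) = -18 < 0, so H is negative definite and the point is a local maximum.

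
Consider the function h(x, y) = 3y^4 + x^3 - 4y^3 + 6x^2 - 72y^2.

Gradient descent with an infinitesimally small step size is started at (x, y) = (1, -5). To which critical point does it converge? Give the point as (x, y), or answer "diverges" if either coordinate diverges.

(0, -3)

h is separable, so gradient descent decouples: x follows -∂h/∂x, y follows -∂h/∂y.
∂h/∂x = 3x(x + 4); at x=1 this is 15, so x decreases.
∂h/∂y = 12y(y - 4)(y + 3); at y=-5 this is -1080, so y increases.
x converges to its nearest critical value 0 (a local min of the x-part); y converges to -3. The iterate converges to (0, -3).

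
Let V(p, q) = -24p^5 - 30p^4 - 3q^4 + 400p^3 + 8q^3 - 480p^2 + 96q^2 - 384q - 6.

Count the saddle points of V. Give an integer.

V separates as a function of p plus a function of q, so ∇V=0 decouples.
∂V/∂p = -120p(p - 2)(p - 1)(p + 4) = 0 at p ∈ {-4, 0, 1, 2}; ∂V/∂q = -12(q - 4)(q - 2)(q + 4) = 0 at q ∈ {-4, 2, 4}.
The Hessian is diagonal: diag(V_pp, V_qq). Second derivatives: V_pp(-4)=14400, V_pp(0)=-960, V_pp(1)=600, V_pp(2)=-1440; V_qq(-4)=-576, V_qq(2)=144, V_qq(4)=-192.
Saddle points occur where the two diagonal entries have opposite signs: (-4, -4), (-4, 4), (0, 2), (1, -4), (1, 4), (2, 2). Count: 6.

6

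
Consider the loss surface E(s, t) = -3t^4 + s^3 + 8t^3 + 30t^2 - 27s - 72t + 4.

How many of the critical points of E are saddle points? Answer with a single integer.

E separates as a function of s plus a function of t, so ∇E=0 decouples.
∂E/∂s = 3(s - 3)(s + 3) = 0 at s ∈ {-3, 3}; ∂E/∂t = -12(t - 3)(t - 1)(t + 2) = 0 at t ∈ {-2, 1, 3}.
The Hessian is diagonal: diag(E_ss, E_tt). Second derivatives: E_ss(-3)=-18, E_ss(3)=18; E_tt(-2)=-180, E_tt(1)=72, E_tt(3)=-120.
Saddle points occur where the two diagonal entries have opposite signs: (-3, 1), (3, -2), (3, 3). Count: 3.

3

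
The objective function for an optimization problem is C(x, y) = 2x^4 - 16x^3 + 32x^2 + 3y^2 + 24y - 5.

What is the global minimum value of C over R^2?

-53

C(x,y) separates as P(x) + Q(y) − 5, so its minimum is min P + min Q − 5.
P'(x) = 8x(x - 4)(x - 2) vanishes at x ∈ {0, 2, 4}; Q'(y) = 6y + 24 vanishes at y ∈ {-4}.
Local minima of P (where P''>0): P(0)=0, P(4)=0. Local minima of Q: Q(-4)=-48.
So the global minimum of C is P(0) + Q(-4) − 5 = 0 − 48 − 5 = -53, attained at (0, -4).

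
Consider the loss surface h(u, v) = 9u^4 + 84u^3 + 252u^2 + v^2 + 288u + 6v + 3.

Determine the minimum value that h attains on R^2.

-198

h(u,v) separates as P(u) + Q(v) + 3, so its minimum is min P + min Q + 3.
P'(u) = 36(u + 1)(u + 2)(u + 4) vanishes at u ∈ {-4, -2, -1}; Q'(v) = 2v + 6 vanishes at v ∈ {-3}.
Local minima of P (where P''>0): P(-4)=-192, P(-1)=-111. Local minima of Q: Q(-3)=-9.
So the global minimum of h is P(-4) + Q(-3) + 3 = -192 − 9 + 3 = -198, attained at (-4, -3).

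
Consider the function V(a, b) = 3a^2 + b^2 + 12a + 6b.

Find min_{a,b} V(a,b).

V(a,b) separates as P(a) + Q(b), so its minimum is min P + min Q.
P'(a) = 6a + 12 vanishes at a ∈ {-2}; Q'(b) = 2b + 6 vanishes at b ∈ {-3}.
Local minima of P (where P''>0): P(-2)=-12. Local minima of Q: Q(-3)=-9.
So the global minimum of V is P(-2) + Q(-3) = -12 − 9 = -21, attained at (-2, -3).

-21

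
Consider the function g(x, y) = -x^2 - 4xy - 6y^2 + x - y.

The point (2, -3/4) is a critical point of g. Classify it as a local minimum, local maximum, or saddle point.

local maximum

The Hessian of g is constant: H = [[-2, -4], [-4, -12]].
det(H) = (-2)·(-12) − (-4)² = 8.
det(H) > 0 and tr(H) = -14 < 0, so H is negative definite and the point is a local maximum.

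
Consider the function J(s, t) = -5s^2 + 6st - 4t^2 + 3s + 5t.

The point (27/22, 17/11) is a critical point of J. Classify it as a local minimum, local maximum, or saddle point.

local maximum

The Hessian of J is constant: H = [[-10, 6], [6, -8]].
det(H) = (-10)·(-8) − 6² = 44.
det(H) > 0 and tr(H) = -18 < 0, so H is negative definite and the point is a local maximum.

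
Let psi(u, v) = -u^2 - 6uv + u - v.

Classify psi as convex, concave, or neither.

psi is quadratic, so its Hessian is the constant matrix H = [[-2, -6], [-6, 0]].
det(H) = -36, tr(H) = -2.
det(H) < 0, so H is indefinite: neither convex nor concave.

neither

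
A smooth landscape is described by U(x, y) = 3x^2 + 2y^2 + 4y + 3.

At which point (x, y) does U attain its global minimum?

(0, -1)

U(x,y) separates as P(x) + Q(y) + 3, so its minimum is min P + min Q + 3.
P'(x) = 6x vanishes at x ∈ {0}; Q'(y) = 4y + 4 vanishes at y ∈ {-1}.
Local minima of P (where P''>0): P(0)=0. Local minima of Q: Q(-1)=-2.
So the global minimum of U is P(0) + Q(-1) + 3 = 0 − 2 + 3 = 1, attained at (0, -1).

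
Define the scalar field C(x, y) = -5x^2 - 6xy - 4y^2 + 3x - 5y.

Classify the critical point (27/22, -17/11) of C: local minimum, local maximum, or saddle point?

local maximum

The Hessian of C is constant: H = [[-10, -6], [-6, -8]].
det(H) = (-10)·(-8) − (-6)² = 44.
det(H) > 0 and tr(H) = -18 < 0, so H is negative definite and the point is a local maximum.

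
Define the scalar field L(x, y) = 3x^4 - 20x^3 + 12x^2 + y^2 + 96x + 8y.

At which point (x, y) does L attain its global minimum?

L(x,y) separates as P(x) + Q(y), so its minimum is min P + min Q.
P'(x) = 12(x - 4)(x - 2)(x + 1) vanishes at x ∈ {-1, 2, 4}; Q'(y) = 2y + 8 vanishes at y ∈ {-4}.
Local minima of P (where P''>0): P(-1)=-61, P(4)=64. Local minima of Q: Q(-4)=-16.
So the global minimum of L is P(-1) + Q(-4) = -61 − 16 = -77, attained at (-1, -4).

(-1, -4)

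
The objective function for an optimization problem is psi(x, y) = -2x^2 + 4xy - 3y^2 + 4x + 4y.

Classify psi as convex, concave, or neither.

concave

psi is quadratic, so its Hessian is the constant matrix H = [[-4, 4], [4, -6]].
det(H) = 8, tr(H) = -10.
det(H) > 0 and tr(H) < 0, so H is negative definite everywhere: concave.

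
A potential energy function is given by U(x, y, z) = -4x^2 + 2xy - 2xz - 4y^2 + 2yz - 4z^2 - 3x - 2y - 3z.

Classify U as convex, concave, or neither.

U is quadratic, so its Hessian is the constant matrix H = [[-8, 2, -2], [2, -8, 2], [-2, 2, -8]].
Leading principal minors: -8, 60, -432.
Signs alternate −, +, − ⇒ H ≺ 0 ⇒ concave.

concave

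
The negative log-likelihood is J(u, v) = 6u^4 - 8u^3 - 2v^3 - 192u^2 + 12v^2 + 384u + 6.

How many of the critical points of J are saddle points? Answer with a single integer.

3

J separates as a function of u plus a function of v, so ∇J=0 decouples.
∂J/∂u = 24(u - 4)(u - 1)(u + 4) = 0 at u ∈ {-4, 1, 4}; ∂J/∂v = -6v(v - 4) = 0 at v ∈ {0, 4}.
The Hessian is diagonal: diag(J_uu, J_vv). Second derivatives: J_uu(-4)=960, J_uu(1)=-360, J_uu(4)=576; J_vv(0)=24, J_vv(4)=-24.
Saddle points occur where the two diagonal entries have opposite signs: (-4, 4), (1, 0), (4, 4). Count: 3.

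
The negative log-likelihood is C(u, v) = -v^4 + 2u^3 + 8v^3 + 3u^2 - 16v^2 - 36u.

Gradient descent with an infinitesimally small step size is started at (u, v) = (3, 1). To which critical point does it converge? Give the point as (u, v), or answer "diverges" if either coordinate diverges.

(2, 2)

C is separable, so gradient descent decouples: u follows -∂C/∂u, v follows -∂C/∂v.
∂C/∂u = 6(u - 2)(u + 3); at u=3 this is 36, so u decreases.
∂C/∂v = -4v(v - 4)(v - 2); at v=1 this is -12, so v increases.
u converges to its nearest critical value 2 (a local min of the u-part); v converges to 2. The iterate converges to (2, 2).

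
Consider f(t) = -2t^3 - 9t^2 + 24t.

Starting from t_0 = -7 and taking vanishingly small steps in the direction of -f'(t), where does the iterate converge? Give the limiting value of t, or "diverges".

f'(t) = -6(t - 1)(t + 4), so f'(-7) = -144.
Gradient descent moves in the -f' direction, i.e. t is increasing.
The nearest critical point in that direction is t = -4, where f'' = 30 > 0 (a local minimum). The iterate converges there.

-4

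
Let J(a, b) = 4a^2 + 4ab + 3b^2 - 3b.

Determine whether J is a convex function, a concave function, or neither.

J is quadratic, so its Hessian is the constant matrix H = [[8, 4], [4, 6]].
det(H) = 32, tr(H) = 14.
det(H) > 0 and tr(H) > 0, so H is positive definite everywhere: convex.

convex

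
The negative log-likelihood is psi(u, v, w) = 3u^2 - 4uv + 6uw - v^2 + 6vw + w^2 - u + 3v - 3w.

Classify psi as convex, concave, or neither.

psi is quadratic, so its Hessian is the constant matrix H = [[6, -4, 6], [-4, -2, 6], [6, 6, 2]].
Leading principal minors: 6, -28, -488.
Neither pattern holds ⇒ H is indefinite ⇒ neither convex nor concave.

neither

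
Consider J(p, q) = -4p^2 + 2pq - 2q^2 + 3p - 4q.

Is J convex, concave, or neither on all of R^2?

concave

J is quadratic, so its Hessian is the constant matrix H = [[-8, 2], [2, -4]].
det(H) = 28, tr(H) = -12.
det(H) > 0 and tr(H) < 0, so H is negative definite everywhere: concave.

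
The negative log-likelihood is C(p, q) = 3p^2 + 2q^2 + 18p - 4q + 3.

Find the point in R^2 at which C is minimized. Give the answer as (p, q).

(-3, 1)

C(p,q) separates as A(p) + B(q) + 3, so its minimum is min A + min B + 3.
A'(p) = 6p + 18 vanishes at p ∈ {-3}; B'(q) = 4q - 4 vanishes at q ∈ {1}.
Local minima of A (where A''>0): A(-3)=-27. Local minima of B: B(1)=-2.
So the global minimum of C is A(-3) + B(1) + 3 = -27 − 2 + 3 = -26, attained at (-3, 1).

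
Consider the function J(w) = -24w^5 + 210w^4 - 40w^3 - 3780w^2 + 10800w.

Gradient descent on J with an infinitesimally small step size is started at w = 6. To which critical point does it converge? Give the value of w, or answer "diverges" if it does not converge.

diverges

J'(w) = -120(w - 5)(w - 3)(w - 2)(w + 3), so J'(6) = -12960.
Gradient descent moves in the -J' direction, i.e. w is increasing.
There is no critical point above w=6, and J' keeps the same sign, so the iterate runs off to +∞.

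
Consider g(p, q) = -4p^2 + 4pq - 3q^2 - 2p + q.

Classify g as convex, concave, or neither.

g is quadratic, so its Hessian is the constant matrix H = [[-8, 4], [4, -6]].
det(H) = 32, tr(H) = -14.
det(H) > 0 and tr(H) < 0, so H is negative definite everywhere: concave.

concave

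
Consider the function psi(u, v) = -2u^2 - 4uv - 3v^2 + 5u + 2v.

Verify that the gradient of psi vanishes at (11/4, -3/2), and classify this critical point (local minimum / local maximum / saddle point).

local maximum

∇psi = (-4u - 4v + 5, -4u - 6v + 2); substituting (11/4, -3/2) gives ∇psi = (0, 0), so (11/4, -3/2) is indeed a critical point.
The Hessian of psi is constant: H = [[-4, -4], [-4, -6]].
det(H) = (-4)·(-6) − (-4)² = 8.
det(H) > 0 and tr(H) = -10 < 0, so H is negative definite and the point is a local maximum.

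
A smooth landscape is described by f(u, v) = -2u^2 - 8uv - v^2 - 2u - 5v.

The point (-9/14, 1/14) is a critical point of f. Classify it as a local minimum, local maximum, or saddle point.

saddle point

The Hessian of f is constant: H = [[-4, -8], [-8, -2]].
det(H) = (-4)·(-2) − (-8)² = -56.
Since det(H) < 0, H is indefinite and the critical point is a saddle point.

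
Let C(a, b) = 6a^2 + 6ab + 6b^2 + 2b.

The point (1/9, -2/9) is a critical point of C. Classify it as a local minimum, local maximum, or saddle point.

local minimum

The Hessian of C is constant: H = [[12, 6], [6, 12]].
det(H) = 12·12 − 6² = 108.
det(H) > 0 and tr(H) = 24 > 0, so H is positive definite and the point is a local minimum.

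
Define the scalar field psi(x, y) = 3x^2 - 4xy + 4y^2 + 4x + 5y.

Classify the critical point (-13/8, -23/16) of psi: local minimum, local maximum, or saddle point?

The Hessian of psi is constant: H = [[6, -4], [-4, 8]].
det(H) = 6·8 − (-4)² = 32.
det(H) > 0 and tr(H) = 14 > 0, so H is positive definite and the point is a local minimum.

local minimum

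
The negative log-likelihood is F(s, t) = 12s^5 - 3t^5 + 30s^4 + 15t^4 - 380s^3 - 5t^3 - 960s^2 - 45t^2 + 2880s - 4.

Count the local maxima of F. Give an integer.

F separates as a function of s plus a function of t, so ∇F=0 decouples.
∂F/∂s = 60(s - 4)(s - 1)(s + 3)(s + 4) = 0 at s ∈ {-4, -3, 1, 4}; ∂F/∂t = -15t(t - 3)(t - 2)(t + 1) = 0 at t ∈ {-1, 0, 2, 3}.
The Hessian is diagonal: diag(F_ss, F_tt). Second derivatives: F_ss(-4)=-2400, F_ss(-3)=1680, F_ss(1)=-3600, F_ss(4)=10080; F_tt(-1)=180, F_tt(0)=-90, F_tt(2)=90, F_tt(3)=-180.
Local maxima occur where both diagonal entries negative: (-4, 0), (-4, 3), (1, 0), (1, 3). Count: 4.

4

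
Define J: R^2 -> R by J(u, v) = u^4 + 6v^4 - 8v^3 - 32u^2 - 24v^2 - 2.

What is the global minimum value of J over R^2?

-322

J(u,v) separates as P(u) + Q(v) − 2, so its minimum is min P + min Q − 2.
P'(u) = 4u(u - 4)(u + 4) vanishes at u ∈ {-4, 0, 4}; Q'(v) = 24v(v - 2)(v + 1) vanishes at v ∈ {-1, 0, 2}.
Local minima of P (where P''>0): P(-4)=-256, P(4)=-256. Local minima of Q: Q(-1)=-10, Q(2)=-64.
So the global minimum of J is P(-4) + Q(2) − 2 = -256 − 64 − 2 = -322, attained at (-4, 2).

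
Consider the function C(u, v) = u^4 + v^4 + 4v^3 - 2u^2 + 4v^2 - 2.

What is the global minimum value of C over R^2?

-3

C(u,v) separates as P(u) + Q(v) − 2, so its minimum is min P + min Q − 2.
P'(u) = 4u(u - 1)(u + 1) vanishes at u ∈ {-1, 0, 1}; Q'(v) = 4v(v + 1)(v + 2) vanishes at v ∈ {-2, -1, 0}.
Local minima of P (where P''>0): P(-1)=-1, P(1)=-1. Local minima of Q: Q(-2)=0, Q(0)=0.
So the global minimum of C is P(-1) + Q(-2) − 2 = -1 + 0 − 2 = -3, attained at (-1, -2).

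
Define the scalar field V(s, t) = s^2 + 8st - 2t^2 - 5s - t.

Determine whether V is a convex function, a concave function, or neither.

V is quadratic, so its Hessian is the constant matrix H = [[2, 8], [8, -4]].
det(H) = -72, tr(H) = -2.
det(H) < 0, so H is indefinite: neither convex nor concave.

neither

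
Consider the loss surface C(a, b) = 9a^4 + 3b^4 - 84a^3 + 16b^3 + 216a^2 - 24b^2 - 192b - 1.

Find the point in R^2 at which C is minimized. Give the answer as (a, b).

C(a,b) separates as P(a) + Q(b) − 1, so its minimum is min P + min Q − 1.
P'(a) = 36a(a - 4)(a - 3) vanishes at a ∈ {0, 3, 4}; Q'(b) = 12(b - 2)(b + 2)(b + 4) vanishes at b ∈ {-4, -2, 2}.
Local minima of P (where P''>0): P(0)=0, P(4)=384. Local minima of Q: Q(-4)=128, Q(2)=-304.
So the global minimum of C is P(0) + Q(2) − 1 = 0 − 304 − 1 = -305, attained at (0, 2).

(0, 2)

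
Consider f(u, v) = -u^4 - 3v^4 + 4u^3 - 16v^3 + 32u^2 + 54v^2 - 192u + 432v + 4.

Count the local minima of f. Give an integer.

f separates as a function of u plus a function of v, so ∇f=0 decouples.
∂f/∂u = -4(u - 4)(u - 3)(u + 4) = 0 at u ∈ {-4, 3, 4}; ∂f/∂v = -12(v - 3)(v + 3)(v + 4) = 0 at v ∈ {-4, -3, 3}.
The Hessian is diagonal: diag(f_uu, f_vv). Second derivatives: f_uu(-4)=-224, f_uu(3)=28, f_uu(4)=-32; f_vv(-4)=-84, f_vv(-3)=72, f_vv(3)=-504.
Local minima occur where both diagonal entries positive: (3, -3). Count: 1.

1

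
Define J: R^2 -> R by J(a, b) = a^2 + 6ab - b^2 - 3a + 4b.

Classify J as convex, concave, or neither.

J is quadratic, so its Hessian is the constant matrix H = [[2, 6], [6, -2]].
det(H) = -40, tr(H) = 0.
det(H) < 0, so H is indefinite: neither convex nor concave.

neither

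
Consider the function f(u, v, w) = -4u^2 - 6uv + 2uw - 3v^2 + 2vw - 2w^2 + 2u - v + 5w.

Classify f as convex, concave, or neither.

concave

f is quadratic, so its Hessian is the constant matrix H = [[-8, -6, 2], [-6, -6, 2], [2, 2, -4]].
Leading principal minors: -8, 12, -40.
Signs alternate −, +, − ⇒ H ≺ 0 ⇒ concave.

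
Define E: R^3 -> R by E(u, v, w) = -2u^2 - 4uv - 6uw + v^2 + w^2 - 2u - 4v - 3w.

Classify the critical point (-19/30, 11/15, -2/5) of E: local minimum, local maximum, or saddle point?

saddle point

The Hessian is constant: H = [[-4, -4, -6], [-4, 2, 0], [-6, 0, 2]].
Leading principal minors: Δ₁ = -4, Δ₂ = -24, Δ₃ = -120.
The minors fit neither the all-positive nor the alternating-sign pattern, so H is indefinite: a saddle point.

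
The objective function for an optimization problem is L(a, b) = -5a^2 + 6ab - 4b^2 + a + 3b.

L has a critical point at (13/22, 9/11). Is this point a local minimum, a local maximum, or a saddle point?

local maximum

The Hessian of L is constant: H = [[-10, 6], [6, -8]].
det(H) = (-10)·(-8) − 6² = 44.
det(H) > 0 and tr(H) = -18 < 0, so H is negative definite and the point is a local maximum.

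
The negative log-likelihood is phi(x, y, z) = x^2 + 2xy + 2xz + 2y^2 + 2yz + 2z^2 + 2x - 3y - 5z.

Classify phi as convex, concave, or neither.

phi is quadratic, so its Hessian is the constant matrix H = [[2, 2, 2], [2, 4, 2], [2, 2, 4]].
Leading principal minors: 2, 4, 8.
All positive ⇒ H ≻ 0 ⇒ convex.

convex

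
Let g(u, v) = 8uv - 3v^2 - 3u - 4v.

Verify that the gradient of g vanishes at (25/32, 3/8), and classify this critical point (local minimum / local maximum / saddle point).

∇g = (8v - 3, 8u - 6v - 4); substituting (25/32, 3/8) gives ∇g = (0, 0), so (25/32, 3/8) is indeed a critical point.
The Hessian of g is constant: H = [[0, 8], [8, -6]].
det(H) = 0·(-6) − 8² = -64.
Since det(H) < 0, H is indefinite and the critical point is a saddle point.

saddle point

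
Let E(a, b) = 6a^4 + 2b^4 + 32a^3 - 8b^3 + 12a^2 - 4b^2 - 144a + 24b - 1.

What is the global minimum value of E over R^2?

E(a,b) separates as P(a) + Q(b) − 1, so its minimum is min P + min Q − 1.
P'(a) = 24(a - 1)(a + 2)(a + 3) vanishes at a ∈ {-3, -2, 1}; Q'(b) = 8(b - 3)(b - 1)(b + 1) vanishes at b ∈ {-1, 1, 3}.
Local minima of P (where P''>0): P(-3)=162, P(1)=-94. Local minima of Q: Q(-1)=-18, Q(3)=-18.
So the global minimum of E is P(1) + Q(-1) − 1 = -94 − 18 − 1 = -113, attained at (1, -1).

-113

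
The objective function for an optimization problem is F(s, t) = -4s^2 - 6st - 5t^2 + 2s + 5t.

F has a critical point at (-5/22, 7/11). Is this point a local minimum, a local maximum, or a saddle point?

local maximum

The Hessian of F is constant: H = [[-8, -6], [-6, -10]].
det(H) = (-8)·(-10) − (-6)² = 44.
det(H) > 0 and tr(H) = -18 < 0, so H is negative definite and the point is a local maximum.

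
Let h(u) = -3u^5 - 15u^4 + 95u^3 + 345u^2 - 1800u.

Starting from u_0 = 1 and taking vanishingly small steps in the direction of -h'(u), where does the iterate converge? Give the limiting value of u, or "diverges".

h'(u) = -15(u - 3)(u - 2)(u + 4)(u + 5), so h'(1) = -900.
Gradient descent moves in the -h' direction, i.e. u is increasing.
The nearest critical point in that direction is u = 2, where h'' = 630 > 0 (a local minimum). The iterate converges there.

2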